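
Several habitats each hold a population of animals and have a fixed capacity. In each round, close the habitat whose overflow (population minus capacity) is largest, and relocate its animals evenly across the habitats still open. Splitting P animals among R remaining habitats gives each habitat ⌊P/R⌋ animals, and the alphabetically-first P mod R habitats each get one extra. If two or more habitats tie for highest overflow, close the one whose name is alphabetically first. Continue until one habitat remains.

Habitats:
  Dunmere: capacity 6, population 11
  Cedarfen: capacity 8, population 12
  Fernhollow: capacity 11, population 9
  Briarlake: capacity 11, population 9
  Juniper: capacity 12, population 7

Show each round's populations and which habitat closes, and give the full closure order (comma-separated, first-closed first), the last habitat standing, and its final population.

Closure order: Dunmere, Cedarfen, Briarlake, Fernhollow
Last habitat: Juniper with 48 animals

Round 1: Briarlake=9 Cedarfen=12 Dunmere=11 Fernhollow=9 Juniper=7 → close Dunmere (overflow 5)
  11÷4 = 2 each, +1 to first 3
Round 2: Briarlake=12 Cedarfen=15 Fernhollow=12 Juniper=9 → close Cedarfen (overflow 7)
  15÷3 = 5 each, +1 to first 0
Round 3: Briarlake=17 Fernhollow=17 Juniper=14 → close Briarlake (overflow 6)
  17÷2 = 8 each, +1 to first 1
Round 4: Fernhollow=26 Juniper=22 → close Fernhollow (overflow 15)
  26÷1 = 26 each, +1 to first 0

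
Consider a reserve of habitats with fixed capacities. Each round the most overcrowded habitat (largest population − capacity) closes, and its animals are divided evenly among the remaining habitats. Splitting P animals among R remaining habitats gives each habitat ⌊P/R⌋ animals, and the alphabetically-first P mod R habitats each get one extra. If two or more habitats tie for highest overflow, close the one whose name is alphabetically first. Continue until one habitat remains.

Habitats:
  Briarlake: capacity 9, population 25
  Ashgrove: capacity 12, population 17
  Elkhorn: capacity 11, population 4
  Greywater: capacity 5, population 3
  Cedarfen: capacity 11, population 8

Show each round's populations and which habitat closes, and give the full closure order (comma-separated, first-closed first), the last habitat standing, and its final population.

Closure order: Briarlake, Ashgrove, Greywater, Cedarfen
Last habitat: Elkhorn with 57 animals

Round 1: Ashgrove=17 Briarlake=25 Cedarfen=8 Elkhorn=4 Greywater=3 → close Briarlake (overflow 16)
  25÷4 = 6 each, +1 to first 1
Round 2: Ashgrove=24 Cedarfen=14 Elkhorn=10 Greywater=9 → close Ashgrove (overflow 12)
  24÷3 = 8 each, +1 to first 0
Round 3: Cedarfen=22 Elkhorn=18 Greywater=17 → close Greywater (overflow 12)
  17÷2 = 8 each, +1 to first 1
Round 4: Cedarfen=31 Elkhorn=26 → close Cedarfen (overflow 20)
  31÷1 = 31 each, +1 to first 0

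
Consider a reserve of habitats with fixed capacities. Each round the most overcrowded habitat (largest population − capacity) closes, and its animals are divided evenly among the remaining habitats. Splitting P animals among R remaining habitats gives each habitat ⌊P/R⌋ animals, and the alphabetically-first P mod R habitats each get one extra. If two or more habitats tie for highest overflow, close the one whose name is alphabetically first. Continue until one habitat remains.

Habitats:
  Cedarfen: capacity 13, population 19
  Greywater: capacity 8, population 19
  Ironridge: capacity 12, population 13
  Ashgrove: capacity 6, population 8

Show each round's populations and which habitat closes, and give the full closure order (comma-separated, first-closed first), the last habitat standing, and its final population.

Round 1: Ashgrove=8 Cedarfen=19 Greywater=19 Ironridge=13 → close Greywater (overflow 11)
  19÷3 = 6 each, +1 to first 1
Round 2: Ashgrove=15 Cedarfen=25 Ironridge=19 → close Cedarfen (overflow 12)
  25÷2 = 12 each, +1 to first 1
Round 3: Ashgrove=28 Ironridge=31 → close Ashgrove (overflow 22)
  28÷1 = 28 each, +1 to first 0

Closure order: Greywater, Cedarfen, Ashgrove
Last habitat: Ironridge with 59 animals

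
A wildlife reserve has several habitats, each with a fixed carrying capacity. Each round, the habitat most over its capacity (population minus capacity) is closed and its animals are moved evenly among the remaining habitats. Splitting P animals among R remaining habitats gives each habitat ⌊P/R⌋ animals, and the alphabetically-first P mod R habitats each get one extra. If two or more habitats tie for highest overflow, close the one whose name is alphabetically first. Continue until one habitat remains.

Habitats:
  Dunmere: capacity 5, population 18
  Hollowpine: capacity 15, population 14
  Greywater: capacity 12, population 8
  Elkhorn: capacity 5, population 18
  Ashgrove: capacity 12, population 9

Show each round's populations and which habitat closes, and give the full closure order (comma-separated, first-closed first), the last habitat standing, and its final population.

Round 1: Ashgrove=9 Dunmere=18 Elkhorn=18 Greywater=8 Hollowpine=14 → close Dunmere (overflow 13)
  18÷4 = 4 each, +1 to first 2
Round 2: Ashgrove=14 Elkhorn=23 Greywater=12 Hollowpine=18 → close Elkhorn (overflow 18)
  23÷3 = 7 each, +1 to first 2
Round 3: Ashgrove=22 Greywater=20 Hollowpine=25 → close Ashgrove (overflow 10)
  22÷2 = 11 each, +1 to first 0
Round 4: Greywater=31 Hollowpine=36 → close Hollowpine (overflow 21)
  36÷1 = 36 each, +1 to first 0

Closure order: Dunmere, Elkhorn, Ashgrove, Hollowpine
Last habitat: Greywater with 67 animals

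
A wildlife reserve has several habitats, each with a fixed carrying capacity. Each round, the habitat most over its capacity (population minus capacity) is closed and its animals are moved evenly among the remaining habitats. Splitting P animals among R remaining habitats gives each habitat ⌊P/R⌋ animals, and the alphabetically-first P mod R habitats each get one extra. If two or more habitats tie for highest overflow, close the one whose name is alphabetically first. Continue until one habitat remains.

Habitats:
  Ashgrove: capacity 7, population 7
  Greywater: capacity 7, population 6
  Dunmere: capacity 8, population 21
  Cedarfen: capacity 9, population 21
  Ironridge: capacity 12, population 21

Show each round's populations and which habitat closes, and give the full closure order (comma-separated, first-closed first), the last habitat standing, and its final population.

Round 1: Ashgrove=7 Cedarfen=21 Dunmere=21 Greywater=6 Ironridge=21 → close Dunmere (overflow 13)
  21÷4 = 5 each, +1 to first 1
Round 2: Ashgrove=13 Cedarfen=26 Greywater=11 Ironridge=26 → close Cedarfen (overflow 17)
  26÷3 = 8 each, +1 to first 2
Round 3: Ashgrove=22 Greywater=20 Ironridge=34 → close Ironridge (overflow 22)
  34÷2 = 17 each, +1 to first 0
Round 4: Ashgrove=39 Greywater=37 → close Ashgrove (overflow 32)
  39÷1 = 39 each, +1 to first 0

Closure order: Dunmere, Cedarfen, Ironridge, Ashgrove
Last habitat: Greywater with 76 animals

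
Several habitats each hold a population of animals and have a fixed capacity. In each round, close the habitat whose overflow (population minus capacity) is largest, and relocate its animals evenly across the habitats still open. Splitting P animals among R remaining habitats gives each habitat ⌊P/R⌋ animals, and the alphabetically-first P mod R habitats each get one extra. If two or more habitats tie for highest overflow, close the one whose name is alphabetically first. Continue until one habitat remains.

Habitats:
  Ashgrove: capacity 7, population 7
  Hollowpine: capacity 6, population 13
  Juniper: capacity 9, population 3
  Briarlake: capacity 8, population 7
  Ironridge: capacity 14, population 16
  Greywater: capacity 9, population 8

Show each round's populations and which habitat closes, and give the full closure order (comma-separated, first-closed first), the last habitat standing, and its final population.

Closure order: Hollowpine, Ironridge, Ashgrove, Briarlake, Greywater
Last habitat: Juniper with 54 animals

Round 1: Ashgrove=7 Briarlake=7 Greywater=8 Hollowpine=13 Ironridge=16 Juniper=3 → close Hollowpine (overflow 7)
  13÷5 = 2 each, +1 to first 3
Round 2: Ashgrove=10 Briarlake=10 Greywater=11 Ironridge=18 Juniper=5 → close Ironridge (overflow 4)
  18÷4 = 4 each, +1 to first 2
Round 3: Ashgrove=15 Briarlake=15 Greywater=15 Juniper=9 → close Ashgrove (overflow 8)
  15÷3 = 5 each, +1 to first 0
Round 4: Briarlake=20 Greywater=20 Juniper=14 → close Briarlake (overflow 12)
  20÷2 = 10 each, +1 to first 0
Round 5: Greywater=30 Juniper=24 → close Greywater (overflow 21)
  30÷1 = 30 each, +1 to first 0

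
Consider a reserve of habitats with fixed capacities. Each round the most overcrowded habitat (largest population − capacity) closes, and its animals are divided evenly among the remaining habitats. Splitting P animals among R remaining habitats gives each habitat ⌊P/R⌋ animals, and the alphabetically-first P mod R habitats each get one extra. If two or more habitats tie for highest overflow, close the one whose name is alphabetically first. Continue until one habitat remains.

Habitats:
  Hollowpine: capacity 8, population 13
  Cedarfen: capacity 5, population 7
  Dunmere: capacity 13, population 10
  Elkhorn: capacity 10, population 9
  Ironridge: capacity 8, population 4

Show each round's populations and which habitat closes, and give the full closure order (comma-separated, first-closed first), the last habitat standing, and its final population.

Round 1: Cedarfen=7 Dunmere=10 Elkhorn=9 Hollowpine=13 Ironridge=4 → close Hollowpine (overflow 5)
  13÷4 = 3 each, +1 to first 1
Round 2: Cedarfen=11 Dunmere=13 Elkhorn=12 Ironridge=7 → close Cedarfen (overflow 6)
  11÷3 = 3 each, +1 to first 2
Round 3: Dunmere=17 Elkhorn=16 Ironridge=10 → close Elkhorn (overflow 6)
  16÷2 = 8 each, +1 to first 0
Round 4: Dunmere=25 Ironridge=18 → close Dunmere (overflow 12)
  25÷1 = 25 each, +1 to first 0

Closure order: Hollowpine, Cedarfen, Elkhorn, Dunmere
Last habitat: Ironridge with 43 animals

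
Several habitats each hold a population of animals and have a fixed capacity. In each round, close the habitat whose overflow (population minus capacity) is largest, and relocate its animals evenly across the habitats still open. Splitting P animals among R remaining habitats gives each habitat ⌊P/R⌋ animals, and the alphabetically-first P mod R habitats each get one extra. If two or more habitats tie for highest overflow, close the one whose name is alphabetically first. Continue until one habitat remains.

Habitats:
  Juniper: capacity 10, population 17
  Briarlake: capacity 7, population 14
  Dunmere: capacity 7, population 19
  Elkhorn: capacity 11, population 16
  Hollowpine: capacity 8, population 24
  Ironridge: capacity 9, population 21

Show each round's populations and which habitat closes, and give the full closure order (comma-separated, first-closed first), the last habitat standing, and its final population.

Round 1: Briarlake=14 Dunmere=19 Elkhorn=16 Hollowpine=24 Ironridge=21 Juniper=17 → close Hollowpine (overflow 16)
  24÷5 = 4 each, +1 to first 4
Round 2: Briarlake=19 Dunmere=24 Elkhorn=21 Ironridge=26 Juniper=21 → close Dunmere (overflow 17)
  24÷4 = 6 each, +1 to first 0
Round 3: Briarlake=25 Elkhorn=27 Ironridge=32 Juniper=27 → close Ironridge (overflow 23)
  32÷3 = 10 each, +1 to first 2
Round 4: Briarlake=36 Elkhorn=38 Juniper=37 → close Briarlake (overflow 29)
  36÷2 = 18 each, +1 to first 0
Round 5: Elkhorn=56 Juniper=55 → close Elkhorn (overflow 45)
  56÷1 = 56 each, +1 to first 0

Closure order: Hollowpine, Dunmere, Ironridge, Briarlake, Elkhorn
Last habitat: Juniper with 111 animals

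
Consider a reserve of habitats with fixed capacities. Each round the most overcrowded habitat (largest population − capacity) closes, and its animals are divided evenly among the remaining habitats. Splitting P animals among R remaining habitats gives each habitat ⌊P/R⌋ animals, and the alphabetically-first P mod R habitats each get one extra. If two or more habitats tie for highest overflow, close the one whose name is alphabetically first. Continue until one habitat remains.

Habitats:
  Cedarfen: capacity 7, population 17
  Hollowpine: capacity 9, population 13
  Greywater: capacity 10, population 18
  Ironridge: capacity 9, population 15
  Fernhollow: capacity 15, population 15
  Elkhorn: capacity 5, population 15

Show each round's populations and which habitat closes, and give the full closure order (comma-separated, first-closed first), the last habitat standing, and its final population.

Round 1: Cedarfen=17 Elkhorn=15 Fernhollow=15 Greywater=18 Hollowpine=13 Ironridge=15 → close Cedarfen (overflow 10)
  17÷5 = 3 each, +1 to first 2
Round 2: Elkhorn=19 Fernhollow=19 Greywater=21 Hollowpine=16 Ironridge=18 → close Elkhorn (overflow 14)
  19÷4 = 4 each, +1 to first 3
Round 3: Fernhollow=24 Greywater=26 Hollowpine=21 Ironridge=22 → close Greywater (overflow 16)
  26÷3 = 8 each, +1 to first 2
Round 4: Fernhollow=33 Hollowpine=30 Ironridge=30 → close Hollowpine (overflow 21)
  30÷2 = 15 each, +1 to first 0
Round 5: Fernhollow=48 Ironridge=45 → close Ironridge (overflow 36)
  45÷1 = 45 each, +1 to first 0

Closure order: Cedarfen, Elkhorn, Greywater, Hollowpine, Ironridge
Last habitat: Fernhollow with 93 animals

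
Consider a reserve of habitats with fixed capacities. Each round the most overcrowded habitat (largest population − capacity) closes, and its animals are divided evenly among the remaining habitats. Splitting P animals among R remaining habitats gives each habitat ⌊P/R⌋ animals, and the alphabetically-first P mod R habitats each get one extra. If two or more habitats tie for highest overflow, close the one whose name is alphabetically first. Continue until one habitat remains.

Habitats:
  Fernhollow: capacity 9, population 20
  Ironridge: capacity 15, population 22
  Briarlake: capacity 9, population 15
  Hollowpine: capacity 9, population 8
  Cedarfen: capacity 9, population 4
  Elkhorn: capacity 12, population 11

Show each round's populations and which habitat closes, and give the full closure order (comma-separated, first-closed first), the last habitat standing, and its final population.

Round 1: Briarlake=15 Cedarfen=4 Elkhorn=11 Fernhollow=20 Hollowpine=8 Ironridge=22 → close Fernhollow (overflow 11)
  20÷5 = 4 each, +1 to first 0
Round 2: Briarlake=19 Cedarfen=8 Elkhorn=15 Hollowpine=12 Ironridge=26 → close Ironridge (overflow 11)
  26÷4 = 6 each, +1 to first 2
Round 3: Briarlake=26 Cedarfen=15 Elkhorn=21 Hollowpine=18 → close Briarlake (overflow 17)
  26÷3 = 8 each, +1 to first 2
Round 4: Cedarfen=24 Elkhorn=30 Hollowpine=26 → close Elkhorn (overflow 18)
  30÷2 = 15 each, +1 to first 0
Round 5: Cedarfen=39 Hollowpine=41 → close Hollowpine (overflow 32)
  41÷1 = 41 each, +1 to first 0

Closure order: Fernhollow, Ironridge, Briarlake, Elkhorn, Hollowpine
Last habitat: Cedarfen with 80 animals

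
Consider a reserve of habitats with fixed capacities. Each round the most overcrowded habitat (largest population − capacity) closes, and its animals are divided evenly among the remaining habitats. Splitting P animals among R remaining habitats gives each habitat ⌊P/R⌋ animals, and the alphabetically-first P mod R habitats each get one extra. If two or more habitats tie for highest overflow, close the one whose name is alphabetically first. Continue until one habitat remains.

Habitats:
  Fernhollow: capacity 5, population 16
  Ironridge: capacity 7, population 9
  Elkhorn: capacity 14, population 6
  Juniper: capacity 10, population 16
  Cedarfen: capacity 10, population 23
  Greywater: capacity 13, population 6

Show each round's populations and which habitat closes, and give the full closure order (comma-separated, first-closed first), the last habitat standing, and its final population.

Round 1: Cedarfen=23 Elkhorn=6 Fernhollow=16 Greywater=6 Ironridge=9 Juniper=16 → close Cedarfen (overflow 13)
  23÷5 = 4 each, +1 to first 3
Round 2: Elkhorn=11 Fernhollow=21 Greywater=11 Ironridge=13 Juniper=20 → close Fernhollow (overflow 16)
  21÷4 = 5 each, +1 to first 1
Round 3: Elkhorn=17 Greywater=16 Ironridge=18 Juniper=25 → close Juniper (overflow 15)
  25÷3 = 8 each, +1 to first 1
Round 4: Elkhorn=26 Greywater=24 Ironridge=26 → close Ironridge (overflow 19)
  26÷2 = 13 each, +1 to first 0
Round 5: Elkhorn=39 Greywater=37 → close Elkhorn (overflow 25)
  39÷1 = 39 each, +1 to first 0

Closure order: Cedarfen, Fernhollow, Juniper, Ironridge, Elkhorn
Last habitat: Greywater with 76 animals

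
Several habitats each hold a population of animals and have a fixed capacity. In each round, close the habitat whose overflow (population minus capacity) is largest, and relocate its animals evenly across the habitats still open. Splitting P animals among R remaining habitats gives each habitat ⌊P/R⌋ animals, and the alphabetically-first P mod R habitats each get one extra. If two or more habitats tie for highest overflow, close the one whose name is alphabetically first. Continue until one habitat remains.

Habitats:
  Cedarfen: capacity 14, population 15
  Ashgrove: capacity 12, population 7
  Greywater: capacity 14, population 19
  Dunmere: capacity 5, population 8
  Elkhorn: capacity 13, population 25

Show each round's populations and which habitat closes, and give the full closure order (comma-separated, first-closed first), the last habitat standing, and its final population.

Round 1: Ashgrove=7 Cedarfen=15 Dunmere=8 Elkhorn=25 Greywater=19 → close Elkhorn (overflow 12)
  25÷4 = 6 each, +1 to first 1
Round 2: Ashgrove=14 Cedarfen=21 Dunmere=14 Greywater=25 → close Greywater (overflow 11)
  25÷3 = 8 each, +1 to first 1
Round 3: Ashgrove=23 Cedarfen=29 Dunmere=22 → close Dunmere (overflow 17)
  22÷2 = 11 each, +1 to first 0
Round 4: Ashgrove=34 Cedarfen=40 → close Cedarfen (overflow 26)
  40÷1 = 40 each, +1 to first 0

Closure order: Elkhorn, Greywater, Dunmere, Cedarfen
Last habitat: Ashgrove with 74 animals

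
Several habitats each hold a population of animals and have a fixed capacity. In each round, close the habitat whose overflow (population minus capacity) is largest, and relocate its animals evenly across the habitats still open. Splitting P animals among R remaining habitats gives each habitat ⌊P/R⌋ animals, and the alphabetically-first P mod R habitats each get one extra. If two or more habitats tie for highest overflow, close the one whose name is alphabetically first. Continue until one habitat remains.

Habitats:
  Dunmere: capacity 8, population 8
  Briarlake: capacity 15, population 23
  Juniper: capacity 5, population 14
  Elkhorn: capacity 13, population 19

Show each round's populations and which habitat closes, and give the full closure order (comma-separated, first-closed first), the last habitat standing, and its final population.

Round 1: Briarlake=23 Dunmere=8 Elkhorn=19 Juniper=14 → close Juniper (overflow 9)
  14÷3 = 4 each, +1 to first 2
Round 2: Briarlake=28 Dunmere=13 Elkhorn=23 → close Briarlake (overflow 13)
  28÷2 = 14 each, +1 to first 0
Round 3: Dunmere=27 Elkhorn=37 → close Elkhorn (overflow 24)
  37÷1 = 37 each, +1 to first 0

Closure order: Juniper, Briarlake, Elkhorn
Last habitat: Dunmere with 64 animals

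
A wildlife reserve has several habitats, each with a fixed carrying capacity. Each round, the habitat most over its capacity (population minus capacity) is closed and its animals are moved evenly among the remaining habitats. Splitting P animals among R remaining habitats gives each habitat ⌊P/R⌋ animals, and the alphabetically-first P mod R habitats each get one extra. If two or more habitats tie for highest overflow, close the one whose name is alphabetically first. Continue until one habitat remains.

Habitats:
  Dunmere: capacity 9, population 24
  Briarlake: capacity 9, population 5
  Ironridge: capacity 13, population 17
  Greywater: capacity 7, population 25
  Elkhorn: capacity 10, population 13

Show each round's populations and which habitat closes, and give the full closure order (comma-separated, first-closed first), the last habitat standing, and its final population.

Closure order: Greywater, Dunmere, Ironridge, Elkhorn
Last habitat: Briarlake with 84 animals

Round 1: Briarlake=5 Dunmere=24 Elkhorn=13 Greywater=25 Ironridge=17 → close Greywater (overflow 18)
  25÷4 = 6 each, +1 to first 1
Round 2: Briarlake=12 Dunmere=30 Elkhorn=19 Ironridge=23 → close Dunmere (overflow 21)
  30÷3 = 10 each, +1 to first 0
Round 3: Briarlake=22 Elkhorn=29 Ironridge=33 → close Ironridge (overflow 20)
  33÷2 = 16 each, +1 to first 1
Round 4: Briarlake=39 Elkhorn=45 → close Elkhorn (overflow 35)
  45÷1 = 45 each, +1 to first 0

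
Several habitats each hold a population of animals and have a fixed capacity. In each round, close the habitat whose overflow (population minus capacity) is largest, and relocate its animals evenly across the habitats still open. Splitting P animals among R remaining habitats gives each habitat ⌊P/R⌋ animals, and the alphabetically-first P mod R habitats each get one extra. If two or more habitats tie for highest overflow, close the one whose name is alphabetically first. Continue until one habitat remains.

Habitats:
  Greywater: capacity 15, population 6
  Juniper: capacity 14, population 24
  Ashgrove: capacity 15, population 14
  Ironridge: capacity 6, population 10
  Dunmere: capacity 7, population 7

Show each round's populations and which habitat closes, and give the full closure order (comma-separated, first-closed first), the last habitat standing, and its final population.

Closure order: Juniper, Ironridge, Ashgrove, Dunmere
Last habitat: Greywater with 61 animals

Round 1: Ashgrove=14 Dunmere=7 Greywater=6 Ironridge=10 Juniper=24 → close Juniper (overflow 10)
  24÷4 = 6 each, +1 to first 0
Round 2: Ashgrove=20 Dunmere=13 Greywater=12 Ironridge=16 → close Ironridge (overflow 10)
  16÷3 = 5 each, +1 to first 1
Round 3: Ashgrove=26 Dunmere=18 Greywater=17 → close Ashgrove (overflow 11)
  26÷2 = 13 each, +1 to first 0
Round 4: Dunmere=31 Greywater=30 → close Dunmere (overflow 24)
  31÷1 = 31 each, +1 to first 0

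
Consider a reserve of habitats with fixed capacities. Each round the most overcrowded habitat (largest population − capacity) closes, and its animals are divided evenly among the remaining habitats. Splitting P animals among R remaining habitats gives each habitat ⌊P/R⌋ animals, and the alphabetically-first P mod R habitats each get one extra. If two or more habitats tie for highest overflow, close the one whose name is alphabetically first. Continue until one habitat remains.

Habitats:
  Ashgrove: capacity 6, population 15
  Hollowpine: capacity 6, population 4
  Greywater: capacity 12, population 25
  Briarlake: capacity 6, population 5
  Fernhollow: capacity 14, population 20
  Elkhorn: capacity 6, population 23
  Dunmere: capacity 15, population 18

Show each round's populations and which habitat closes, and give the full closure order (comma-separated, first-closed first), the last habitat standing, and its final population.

Round 1: Ashgrove=15 Briarlake=5 Dunmere=18 Elkhorn=23 Fernhollow=20 Greywater=25 Hollowpine=4 → close Elkhorn (overflow 17)
  23÷6 = 3 each, +1 to first 5
Round 2: Ashgrove=19 Briarlake=9 Dunmere=22 Fernhollow=24 Greywater=29 Hollowpine=7 → close Greywater (overflow 17)
  29÷5 = 5 each, +1 to first 4
Round 3: Ashgrove=25 Briarlake=15 Dunmere=28 Fernhollow=30 Hollowpine=12 → close Ashgrove (overflow 19)
  25÷4 = 6 each, +1 to first 1
Round 4: Briarlake=22 Dunmere=34 Fernhollow=36 Hollowpine=18 → close Fernhollow (overflow 22)
  36÷3 = 12 each, +1 to first 0
Round 5: Briarlake=34 Dunmere=46 Hollowpine=30 → close Dunmere (overflow 31)
  46÷2 = 23 each, +1 to first 0
Round 6: Briarlake=57 Hollowpine=53 → close Briarlake (overflow 51)
  57÷1 = 57 each, +1 to first 0

Closure order: Elkhorn, Greywater, Ashgrove, Fernhollow, Dunmere, Briarlake
Last habitat: Hollowpine with 110 animals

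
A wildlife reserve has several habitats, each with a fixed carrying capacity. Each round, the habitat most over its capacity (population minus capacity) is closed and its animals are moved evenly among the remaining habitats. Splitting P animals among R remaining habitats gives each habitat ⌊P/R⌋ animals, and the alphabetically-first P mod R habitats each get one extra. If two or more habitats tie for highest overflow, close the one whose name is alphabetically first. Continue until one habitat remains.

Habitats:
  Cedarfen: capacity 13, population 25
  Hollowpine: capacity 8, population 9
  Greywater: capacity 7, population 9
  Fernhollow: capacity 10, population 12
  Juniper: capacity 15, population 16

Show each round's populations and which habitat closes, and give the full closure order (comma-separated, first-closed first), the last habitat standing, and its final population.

Round 1: Cedarfen=25 Fernhollow=12 Greywater=9 Hollowpine=9 Juniper=16 → close Cedarfen (overflow 12)
  25÷4 = 6 each, +1 to first 1
Round 2: Fernhollow=19 Greywater=15 Hollowpine=15 Juniper=22 → close Fernhollow (overflow 9)
  19÷3 = 6 each, +1 to first 1
Round 3: Greywater=22 Hollowpine=21 Juniper=28 → close Greywater (overflow 15)
  22÷2 = 11 each, +1 to first 0
Round 4: Hollowpine=32 Juniper=39 → close Hollowpine (overflow 24)
  32÷1 = 32 each, +1 to first 0

Closure order: Cedarfen, Fernhollow, Greywater, Hollowpine
Last habitat: Juniper with 71 animals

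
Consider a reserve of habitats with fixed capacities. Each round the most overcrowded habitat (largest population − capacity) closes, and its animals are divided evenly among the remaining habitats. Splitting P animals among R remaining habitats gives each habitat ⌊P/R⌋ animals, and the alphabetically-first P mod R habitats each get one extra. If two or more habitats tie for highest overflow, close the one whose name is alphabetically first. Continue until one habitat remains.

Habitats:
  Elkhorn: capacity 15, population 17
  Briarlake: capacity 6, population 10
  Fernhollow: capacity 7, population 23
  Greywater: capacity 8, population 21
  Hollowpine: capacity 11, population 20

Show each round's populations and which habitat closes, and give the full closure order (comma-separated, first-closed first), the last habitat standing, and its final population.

Round 1: Briarlake=10 Elkhorn=17 Fernhollow=23 Greywater=21 Hollowpine=20 → close Fernhollow (overflow 16)
  23÷4 = 5 each, +1 to first 3
Round 2: Briarlake=16 Elkhorn=23 Greywater=27 Hollowpine=25 → close Greywater (overflow 19)
  27÷3 = 9 each, +1 to first 0
Round 3: Briarlake=25 Elkhorn=32 Hollowpine=34 → close Hollowpine (overflow 23)
  34÷2 = 17 each, +1 to first 0
Round 4: Briarlake=42 Elkhorn=49 → close Briarlake (overflow 36)
  42÷1 = 42 each, +1 to first 0

Closure order: Fernhollow, Greywater, Hollowpine, Briarlake
Last habitat: Elkhorn with 91 animals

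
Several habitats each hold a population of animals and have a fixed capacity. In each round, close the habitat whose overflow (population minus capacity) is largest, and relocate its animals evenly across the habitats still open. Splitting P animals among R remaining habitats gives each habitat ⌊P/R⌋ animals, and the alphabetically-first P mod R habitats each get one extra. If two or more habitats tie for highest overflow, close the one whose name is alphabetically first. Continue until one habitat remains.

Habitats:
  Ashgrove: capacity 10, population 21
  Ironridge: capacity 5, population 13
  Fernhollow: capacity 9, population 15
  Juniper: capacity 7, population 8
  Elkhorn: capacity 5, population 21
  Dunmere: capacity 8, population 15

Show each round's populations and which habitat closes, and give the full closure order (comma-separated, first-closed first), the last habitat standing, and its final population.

Round 1: Ashgrove=21 Dunmere=15 Elkhorn=21 Fernhollow=15 Ironridge=13 Juniper=8 → close Elkhorn (overflow 16)
  21÷5 = 4 each, +1 to first 1
Round 2: Ashgrove=26 Dunmere=19 Fernhollow=19 Ironridge=17 Juniper=12 → close Ashgrove (overflow 16)
  26÷4 = 6 each, +1 to first 2
Round 3: Dunmere=26 Fernhollow=26 Ironridge=23 Juniper=18 → close Dunmere (overflow 18)
  26÷3 = 8 each, +1 to first 2
Round 4: Fernhollow=35 Ironridge=32 Juniper=26 → close Ironridge (overflow 27)
  32÷2 = 16 each, +1 to first 0
Round 5: Fernhollow=51 Juniper=42 → close Fernhollow (overflow 42)
  51÷1 = 51 each, +1 to first 0

Closure order: Elkhorn, Ashgrove, Dunmere, Ironridge, Fernhollow
Last habitat: Juniper with 93 animals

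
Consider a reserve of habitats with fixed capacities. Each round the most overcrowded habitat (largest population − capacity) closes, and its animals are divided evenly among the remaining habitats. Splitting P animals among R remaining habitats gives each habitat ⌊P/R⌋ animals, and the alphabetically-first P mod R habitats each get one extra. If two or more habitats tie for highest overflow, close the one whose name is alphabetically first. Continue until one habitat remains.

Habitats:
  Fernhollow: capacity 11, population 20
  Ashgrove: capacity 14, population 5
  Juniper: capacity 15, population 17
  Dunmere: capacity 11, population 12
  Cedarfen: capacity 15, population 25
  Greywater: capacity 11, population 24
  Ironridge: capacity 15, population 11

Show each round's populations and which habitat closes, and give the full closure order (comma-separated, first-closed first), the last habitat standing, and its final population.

Closure order: Greywater, Cedarfen, Fernhollow, Dunmere, Juniper, Ironridge
Last habitat: Ashgrove with 114 animals

Round 1: Ashgrove=5 Cedarfen=25 Dunmere=12 Fernhollow=20 Greywater=24 Ironridge=11 Juniper=17 → close Greywater (overflow 13)
  24÷6 = 4 each, +1 to first 0
Round 2: Ashgrove=9 Cedarfen=29 Dunmere=16 Fernhollow=24 Ironridge=15 Juniper=21 → close Cedarfen (overflow 14)
  29÷5 = 5 each, +1 to first 4
Round 3: Ashgrove=15 Dunmere=22 Fernhollow=30 Ironridge=21 Juniper=26 → close Fernhollow (overflow 19)
  30÷4 = 7 each, +1 to first 2
Round 4: Ashgrove=23 Dunmere=30 Ironridge=28 Juniper=33 → close Dunmere (overflow 19)
  30÷3 = 10 each, +1 to first 0
Round 5: Ashgrove=33 Ironridge=38 Juniper=43 → close Juniper (overflow 28)
  43÷2 = 21 each, +1 to first 1
Round 6: Ashgrove=55 Ironridge=59 → close Ironridge (overflow 44)
  59÷1 = 59 each, +1 to first 0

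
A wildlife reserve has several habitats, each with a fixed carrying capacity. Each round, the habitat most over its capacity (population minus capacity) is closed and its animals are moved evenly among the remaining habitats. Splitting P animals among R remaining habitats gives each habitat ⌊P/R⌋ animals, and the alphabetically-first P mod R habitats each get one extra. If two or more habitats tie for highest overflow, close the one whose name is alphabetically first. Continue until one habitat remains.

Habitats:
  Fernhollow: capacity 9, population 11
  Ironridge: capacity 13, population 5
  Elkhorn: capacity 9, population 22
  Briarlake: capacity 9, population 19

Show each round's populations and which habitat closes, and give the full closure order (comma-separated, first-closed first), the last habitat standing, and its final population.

Closure order: Elkhorn, Briarlake, Fernhollow
Last habitat: Ironridge with 57 animals

Round 1: Briarlake=19 Elkhorn=22 Fernhollow=11 Ironridge=5 → close Elkhorn (overflow 13)
  22÷3 = 7 each, +1 to first 1
Round 2: Briarlake=27 Fernhollow=18 Ironridge=12 → close Briarlake (overflow 18)
  27÷2 = 13 each, +1 to first 1
Round 3: Fernhollow=32 Ironridge=25 → close Fernhollow (overflow 23)
  32÷1 = 32 each, +1 to first 0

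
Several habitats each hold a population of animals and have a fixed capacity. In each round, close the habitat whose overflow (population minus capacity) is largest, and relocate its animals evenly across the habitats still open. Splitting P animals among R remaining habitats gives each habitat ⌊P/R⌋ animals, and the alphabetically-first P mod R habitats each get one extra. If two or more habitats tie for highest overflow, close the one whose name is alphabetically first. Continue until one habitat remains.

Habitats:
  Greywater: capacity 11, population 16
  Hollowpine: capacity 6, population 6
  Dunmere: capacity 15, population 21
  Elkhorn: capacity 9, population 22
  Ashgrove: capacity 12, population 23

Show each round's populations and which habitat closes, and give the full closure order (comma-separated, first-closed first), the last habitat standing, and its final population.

Closure order: Elkhorn, Ashgrove, Dunmere, Greywater
Last habitat: Hollowpine with 88 animals

Round 1: Ashgrove=23 Dunmere=21 Elkhorn=22 Greywater=16 Hollowpine=6 → close Elkhorn (overflow 13)
  22÷4 = 5 each, +1 to first 2
Round 2: Ashgrove=29 Dunmere=27 Greywater=21 Hollowpine=11 → close Ashgrove (overflow 17)
  29÷3 = 9 each, +1 to first 2
Round 3: Dunmere=37 Greywater=31 Hollowpine=20 → close Dunmere (overflow 22)
  37÷2 = 18 each, +1 to first 1
Round 4: Greywater=50 Hollowpine=38 → close Greywater (overflow 39)
  50÷1 = 50 each, +1 to first 0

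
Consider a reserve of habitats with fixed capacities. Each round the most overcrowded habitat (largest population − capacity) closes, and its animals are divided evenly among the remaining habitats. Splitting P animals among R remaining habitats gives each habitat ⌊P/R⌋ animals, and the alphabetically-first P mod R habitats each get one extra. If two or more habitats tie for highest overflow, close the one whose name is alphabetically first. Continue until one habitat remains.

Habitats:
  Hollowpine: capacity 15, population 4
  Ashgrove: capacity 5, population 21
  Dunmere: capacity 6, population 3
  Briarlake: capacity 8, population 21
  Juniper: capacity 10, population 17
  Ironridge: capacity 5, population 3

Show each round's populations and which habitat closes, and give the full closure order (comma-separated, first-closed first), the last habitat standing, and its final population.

Round 1: Ashgrove=21 Briarlake=21 Dunmere=3 Hollowpine=4 Ironridge=3 Juniper=17 → close Ashgrove (overflow 16)
  21÷5 = 4 each, +1 to first 1
Round 2: Briarlake=26 Dunmere=7 Hollowpine=8 Ironridge=7 Juniper=21 → close Briarlake (overflow 18)
  26÷4 = 6 each, +1 to first 2
Round 3: Dunmere=14 Hollowpine=15 Ironridge=13 Juniper=27 → close Juniper (overflow 17)
  27÷3 = 9 each, +1 to first 0
Round 4: Dunmere=23 Hollowpine=24 Ironridge=22 → close Dunmere (overflow 17)
  23÷2 = 11 each, +1 to first 1
Round 5: Hollowpine=36 Ironridge=33 → close Ironridge (overflow 28)
  33÷1 = 33 each, +1 to first 0

Closure order: Ashgrove, Briarlake, Juniper, Dunmere, Ironridge
Last habitat: Hollowpine with 69 animals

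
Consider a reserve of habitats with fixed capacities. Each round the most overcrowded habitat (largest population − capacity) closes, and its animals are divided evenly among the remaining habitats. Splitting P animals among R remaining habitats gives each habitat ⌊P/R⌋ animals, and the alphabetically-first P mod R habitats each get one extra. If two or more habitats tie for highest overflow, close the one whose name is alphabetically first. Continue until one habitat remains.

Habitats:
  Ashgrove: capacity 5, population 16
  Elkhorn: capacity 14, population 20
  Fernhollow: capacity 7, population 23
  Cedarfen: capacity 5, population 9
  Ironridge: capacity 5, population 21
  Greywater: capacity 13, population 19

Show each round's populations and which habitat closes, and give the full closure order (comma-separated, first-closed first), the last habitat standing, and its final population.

Closure order: Fernhollow, Ironridge, Ashgrove, Elkhorn, Cedarfen
Last habitat: Greywater with 108 animals

Round 1: Ashgrove=16 Cedarfen=9 Elkhorn=20 Fernhollow=23 Greywater=19 Ironridge=21 → close Fernhollow (overflow 16)
  23÷5 = 4 each, +1 to first 3
Round 2: Ashgrove=21 Cedarfen=14 Elkhorn=25 Greywater=23 Ironridge=25 → close Ironridge (overflow 20)
  25÷4 = 6 each, +1 to first 1
Round 3: Ashgrove=28 Cedarfen=20 Elkhorn=31 Greywater=29 → close Ashgrove (overflow 23)
  28÷3 = 9 each, +1 to first 1
Round 4: Cedarfen=30 Elkhorn=40 Greywater=38 → close Elkhorn (overflow 26)
  40÷2 = 20 each, +1 to first 0
Round 5: Cedarfen=50 Greywater=58 → close Cedarfen (overflow 45)
  50÷1 = 50 each, +1 to first 0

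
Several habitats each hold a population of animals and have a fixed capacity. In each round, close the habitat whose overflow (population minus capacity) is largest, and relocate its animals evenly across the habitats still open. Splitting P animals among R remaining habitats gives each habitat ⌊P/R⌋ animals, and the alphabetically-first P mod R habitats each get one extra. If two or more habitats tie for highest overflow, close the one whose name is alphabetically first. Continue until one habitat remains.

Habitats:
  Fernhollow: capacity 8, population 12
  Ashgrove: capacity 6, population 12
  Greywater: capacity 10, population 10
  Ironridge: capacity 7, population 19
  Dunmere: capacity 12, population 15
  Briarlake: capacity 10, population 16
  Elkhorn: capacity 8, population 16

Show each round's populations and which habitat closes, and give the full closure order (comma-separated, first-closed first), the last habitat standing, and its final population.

Round 1: Ashgrove=12 Briarlake=16 Dunmere=15 Elkhorn=16 Fernhollow=12 Greywater=10 Ironridge=19 → close Ironridge (overflow 12)
  19÷6 = 3 each, +1 to first 1
Round 2: Ashgrove=16 Briarlake=19 Dunmere=18 Elkhorn=19 Fernhollow=15 Greywater=13 → close Elkhorn (overflow 11)
  19÷5 = 3 each, +1 to first 4
Round 3: Ashgrove=20 Briarlake=23 Dunmere=22 Fernhollow=19 Greywater=16 → close Ashgrove (overflow 14)
  20÷4 = 5 each, +1 to first 0
Round 4: Briarlake=28 Dunmere=27 Fernhollow=24 Greywater=21 → close Briarlake (overflow 18)
  28÷3 = 9 each, +1 to first 1
Round 5: Dunmere=37 Fernhollow=33 Greywater=30 → close Dunmere (overflow 25)
  37÷2 = 18 each, +1 to first 1
Round 6: Fernhollow=52 Greywater=48 → close Fernhollow (overflow 44)
  52÷1 = 52 each, +1 to first 0

Closure order: Ironridge, Elkhorn, Ashgrove, Briarlake, Dunmere, Fernhollow
Last habitat: Greywater with 100 animals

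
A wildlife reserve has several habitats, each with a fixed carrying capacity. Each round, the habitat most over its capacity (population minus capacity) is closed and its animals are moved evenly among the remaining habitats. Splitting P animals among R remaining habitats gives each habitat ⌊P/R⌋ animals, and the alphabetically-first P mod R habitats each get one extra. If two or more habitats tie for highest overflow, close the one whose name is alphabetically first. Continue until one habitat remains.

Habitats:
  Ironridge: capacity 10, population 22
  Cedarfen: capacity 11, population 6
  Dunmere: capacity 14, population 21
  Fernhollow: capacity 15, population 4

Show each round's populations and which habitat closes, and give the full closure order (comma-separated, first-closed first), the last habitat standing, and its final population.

Closure order: Ironridge, Dunmere, Cedarfen
Last habitat: Fernhollow with 53 animals

Round 1: Cedarfen=6 Dunmere=21 Fernhollow=4 Ironridge=22 → close Ironridge (overflow 12)
  22÷3 = 7 each, +1 to first 1
Round 2: Cedarfen=14 Dunmere=28 Fernhollow=11 → close Dunmere (overflow 14)
  28÷2 = 14 each, +1 to first 0
Round 3: Cedarfen=28 Fernhollow=25 → close Cedarfen (overflow 17)
  28÷1 = 28 each, +1 to first 0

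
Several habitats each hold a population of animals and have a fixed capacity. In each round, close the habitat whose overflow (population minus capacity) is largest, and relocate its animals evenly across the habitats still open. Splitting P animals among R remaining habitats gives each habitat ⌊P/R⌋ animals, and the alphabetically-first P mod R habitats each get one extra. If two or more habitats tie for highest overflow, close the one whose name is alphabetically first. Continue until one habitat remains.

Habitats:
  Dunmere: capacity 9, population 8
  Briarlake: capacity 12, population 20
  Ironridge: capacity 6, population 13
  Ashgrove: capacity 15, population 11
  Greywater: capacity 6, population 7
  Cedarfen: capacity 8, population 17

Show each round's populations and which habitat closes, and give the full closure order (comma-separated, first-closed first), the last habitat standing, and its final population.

Closure order: Cedarfen, Briarlake, Ironridge, Greywater, Ashgrove
Last habitat: Dunmere with 76 animals

Round 1: Ashgrove=11 Briarlake=20 Cedarfen=17 Dunmere=8 Greywater=7 Ironridge=13 → close Cedarfen (overflow 9)
  17÷5 = 3 each, +1 to first 2
Round 2: Ashgrove=15 Briarlake=24 Dunmere=11 Greywater=10 Ironridge=16 → close Briarlake (overflow 12)
  24÷4 = 6 each, +1 to first 0
Round 3: Ashgrove=21 Dunmere=17 Greywater=16 Ironridge=22 → close Ironridge (overflow 16)
  22÷3 = 7 each, +1 to first 1
Round 4: Ashgrove=29 Dunmere=24 Greywater=23 → close Greywater (overflow 17)
  23÷2 = 11 each, +1 to first 1
Round 5: Ashgrove=41 Dunmere=35 → close Ashgrove (overflow 26)
  41÷1 = 41 each, +1 to first 0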